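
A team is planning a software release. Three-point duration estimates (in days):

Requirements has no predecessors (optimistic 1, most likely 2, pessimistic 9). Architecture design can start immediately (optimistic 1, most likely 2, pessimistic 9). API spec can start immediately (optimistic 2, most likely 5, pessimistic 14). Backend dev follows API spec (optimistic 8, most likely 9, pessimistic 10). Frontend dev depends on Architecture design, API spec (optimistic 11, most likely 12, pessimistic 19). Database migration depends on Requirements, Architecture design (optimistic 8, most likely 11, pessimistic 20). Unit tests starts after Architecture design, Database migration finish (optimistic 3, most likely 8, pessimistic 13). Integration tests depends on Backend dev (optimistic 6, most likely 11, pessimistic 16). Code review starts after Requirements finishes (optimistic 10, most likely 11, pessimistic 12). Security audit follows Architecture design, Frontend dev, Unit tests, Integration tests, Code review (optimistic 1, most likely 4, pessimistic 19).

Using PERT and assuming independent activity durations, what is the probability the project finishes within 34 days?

te_Requirements = (1 + 4·2 + 9)/6 = 18/6 = 3; σ²_Requirements = ((9−1)/6)² = 1.778
te_Architecture design = (1 + 4·2 + 9)/6 = 18/6 = 3; σ²_Architecture design = ((9−1)/6)² = 1.778
te_API spec = (2 + 4·5 + 14)/6 = 36/6 = 6; σ²_API spec = ((14−2)/6)² = 4.000
te_Backend dev = (8 + 4·9 + 10)/6 = 54/6 = 9; σ²_Backend dev = ((10−8)/6)² = 0.111
te_Frontend dev = (11 + 4·12 + 19)/6 = 78/6 = 13; σ²_Frontend dev = ((19−11)/6)² = 1.778
te_Database migration = (8 + 4·11 + 20)/6 = 72/6 = 12; σ²_Database migration = ((20−8)/6)² = 4.000
te_Unit tests = (3 + 4·8 + 13)/6 = 48/6 = 8; σ²_Unit tests = ((13−3)/6)² = 2.778
te_Integration tests = (6 + 4·11 + 16)/6 = 66/6 = 11; σ²_Integration tests = ((16−6)/6)² = 2.778
te_Code review = (10 + 4·11 + 12)/6 = 66/6 = 11; σ²_Code review = ((12−10)/6)² = 0.111
te_Security audit = (1 + 4·4 + 19)/6 = 36/6 = 6; σ²_Security audit = ((19−1)/6)² = 9.000

Forward pass:
ES_Requirements = 0; EF_Requirements = 3
ES_Architecture design = 0; EF_Architecture design = 3
ES_API spec = 0; EF_API spec = 6
ES_Backend dev = 6; EF_Backend dev = 6+9 = 15
ES_Frontend dev = max(EF_Architecture design=3, EF_API spec=6) = 6; EF_Frontend dev = 6+13 = 19
ES_Database migration = max(EF_Requirements=3, EF_Architecture design=3) = 3; EF_Database migration = 3+12 = 15
ES_Unit tests = max(EF_Architecture design=3, EF_Database migration=15) = 15; EF_Unit tests = 15+8 = 23
ES_Integration tests = 15; EF_Integration tests = 15+11 = 26
ES_Code review = 3; EF_Code review = 3+11 = 14
ES_Security audit = max(EF_Architecture design=3, EF_Frontend dev=19, EF_Unit tests=23, EF_Integration tests=26, EF_Code review=14) = 26; EF_Security audit = 26+6 = 32
Expected project duration μ = 32 days. Critical path: API spec → Backend dev → Integration tests → Security audit.

Variance along critical path = 4.000 + 0.111 + 2.778 + 9.000 = 15.889; σ = √15.889 = 3.986 days.
Z = (34 − 32) / 3.986 = 0.502
P(T ≤ 34) = Φ(0.502) ≈ 0.692

0.692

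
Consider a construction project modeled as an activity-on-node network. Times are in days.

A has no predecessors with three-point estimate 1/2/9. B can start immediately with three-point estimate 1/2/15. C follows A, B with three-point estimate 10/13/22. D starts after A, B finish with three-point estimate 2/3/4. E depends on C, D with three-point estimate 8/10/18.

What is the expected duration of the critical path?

te_A = (1 + 4·2 + 9)/6 = 18/6 = 3
te_B = (1 + 4·2 + 15)/6 = 24/6 = 4
te_C = (10 + 4·13 + 22)/6 = 84/6 = 14
te_D = (2 + 4·3 + 4)/6 = 18/6 = 3
te_E = (8 + 4·10 + 18)/6 = 66/6 = 11

Forward pass:
ES_A = 0; EF_A = 3
ES_B = 0; EF_B = 4
ES_C = max(EF_A=3, EF_B=4) = 4; EF_C = 4+14 = 18
ES_D = max(EF_A=3, EF_B=4) = 4; EF_D = 4+3 = 7
ES_E = max(EF_C=18, EF_D=7) = 18; EF_E = 18+11 = 29
Expected project duration μ = 29 days. Critical path: B → C → E.

29 days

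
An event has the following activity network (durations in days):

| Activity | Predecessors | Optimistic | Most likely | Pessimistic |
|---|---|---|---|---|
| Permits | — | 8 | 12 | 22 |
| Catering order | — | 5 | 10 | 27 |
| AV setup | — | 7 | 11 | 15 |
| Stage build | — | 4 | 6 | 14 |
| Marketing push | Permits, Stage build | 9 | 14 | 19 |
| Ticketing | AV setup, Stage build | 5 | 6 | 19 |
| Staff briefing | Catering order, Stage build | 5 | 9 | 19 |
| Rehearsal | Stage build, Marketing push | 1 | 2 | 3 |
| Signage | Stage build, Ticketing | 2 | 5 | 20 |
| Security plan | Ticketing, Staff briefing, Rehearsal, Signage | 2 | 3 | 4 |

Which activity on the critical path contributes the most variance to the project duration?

Permits

te_Permits = (8 + 4·12 + 22)/6 = 78/6 = 13; σ²_Permits = ((22−8)/6)² = 5.444
te_Catering order = (5 + 4·10 + 27)/6 = 72/6 = 12; σ²_Catering order = ((27−5)/6)² = 13.444
te_AV setup = (7 + 4·11 + 15)/6 = 66/6 = 11; σ²_AV setup = ((15−7)/6)² = 1.778
te_Stage build = (4 + 4·6 + 14)/6 = 42/6 = 7; σ²_Stage build = ((14−4)/6)² = 2.778
te_Marketing push = (9 + 4·14 + 19)/6 = 84/6 = 14; σ²_Marketing push = ((19−9)/6)² = 2.778
te_Ticketing = (5 + 4·6 + 19)/6 = 48/6 = 8; σ²_Ticketing = ((19−5)/6)² = 5.444
te_Staff briefing = (5 + 4·9 + 19)/6 = 60/6 = 10; σ²_Staff briefing = ((19−5)/6)² = 5.444
te_Rehearsal = (1 + 4·2 + 3)/6 = 12/6 = 2; σ²_Rehearsal = ((3−1)/6)² = 0.111
te_Signage = (2 + 4·5 + 20)/6 = 42/6 = 7; σ²_Signage = ((20−2)/6)² = 9.000
te_Security plan = (2 + 4·3 + 4)/6 = 18/6 = 3; σ²_Security plan = ((4−2)/6)² = 0.111

Forward pass:
ES_Permits = 0; EF_Permits = 13
ES_Catering order = 0; EF_Catering order = 12
ES_AV setup = 0; EF_AV setup = 11
ES_Stage build = 0; EF_Stage build = 7
ES_Marketing push = max(EF_Permits=13, EF_Stage build=7) = 13; EF_Marketing push = 13+14 = 27
ES_Ticketing = max(EF_AV setup=11, EF_Stage build=7) = 11; EF_Ticketing = 11+8 = 19
ES_Staff briefing = max(EF_Catering order=12, EF_Stage build=7) = 12; EF_Staff briefing = 12+10 = 22
ES_Rehearsal = max(EF_Stage build=7, EF_Marketing push=27) = 27; EF_Rehearsal = 27+2 = 29
ES_Signage = max(EF_Stage build=7, EF_Ticketing=19) = 19; EF_Signage = 19+7 = 26
ES_Security plan = max(EF_Ticketing=19, EF_Staff briefing=22, EF_Rehearsal=29, EF_Signage=26) = 29; EF_Security plan = 29+3 = 32
Expected project duration μ = 32 days. Critical path: Permits → Marketing push → Rehearsal → Security plan.

Variances on critical path: σ²_Permits=5.444, σ²_Marketing push=2.778, σ²_Rehearsal=0.111, σ²_Security plan=0.111.
Largest is σ²_Permits = 5.444.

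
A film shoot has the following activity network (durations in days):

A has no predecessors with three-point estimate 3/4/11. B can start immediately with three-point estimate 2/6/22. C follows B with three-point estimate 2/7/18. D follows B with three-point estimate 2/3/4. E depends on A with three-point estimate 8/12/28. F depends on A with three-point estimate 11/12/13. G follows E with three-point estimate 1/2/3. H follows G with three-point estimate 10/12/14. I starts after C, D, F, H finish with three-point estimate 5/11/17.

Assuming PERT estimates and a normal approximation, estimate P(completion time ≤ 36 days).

te_A = (3 + 4·4 + 11)/6 = 30/6 = 5; σ²_A = ((11−3)/6)² = 1.778
te_B = (2 + 4·6 + 22)/6 = 48/6 = 8; σ²_B = ((22−2)/6)² = 11.111
te_C = (2 + 4·7 + 18)/6 = 48/6 = 8; σ²_C = ((18−2)/6)² = 7.111
te_D = (2 + 4·3 + 4)/6 = 18/6 = 3; σ²_D = ((4−2)/6)² = 0.111
te_E = (8 + 4·12 + 28)/6 = 84/6 = 14; σ²_E = ((28−8)/6)² = 11.111
te_F = (11 + 4·12 + 13)/6 = 72/6 = 12; σ²_F = ((13−11)/6)² = 0.111
te_G = (1 + 4·2 + 3)/6 = 12/6 = 2; σ²_G = ((3−1)/6)² = 0.111
te_H = (10 + 4·12 + 14)/6 = 72/6 = 12; σ²_H = ((14−10)/6)² = 0.444
te_I = (5 + 4·11 + 17)/6 = 66/6 = 11; σ²_I = ((17−5)/6)² = 4.000

Forward pass:
ES_A = 0; EF_A = 5
ES_B = 0; EF_B = 8
ES_C = 8; EF_C = 8+8 = 16
ES_D = 8; EF_D = 8+3 = 11
ES_E = 5; EF_E = 5+14 = 19
ES_F = 5; EF_F = 5+12 = 17
ES_G = 19; EF_G = 19+2 = 21
ES_H = 21; EF_H = 21+12 = 33
ES_I = max(EF_C=16, EF_D=11, EF_F=17, EF_H=33) = 33; EF_I = 33+11 = 44
Expected project duration μ = 44 days. Critical path: A → E → G → H → I.

Variance along critical path = 1.778 + 11.111 + 0.111 + 0.444 + 4.000 = 17.444; σ = √17.444 = 4.177 days.
Z = (36 − 44) / 4.177 = -1.915
P(T ≤ 36) = Φ(-1.915) ≈ 0.028

0.028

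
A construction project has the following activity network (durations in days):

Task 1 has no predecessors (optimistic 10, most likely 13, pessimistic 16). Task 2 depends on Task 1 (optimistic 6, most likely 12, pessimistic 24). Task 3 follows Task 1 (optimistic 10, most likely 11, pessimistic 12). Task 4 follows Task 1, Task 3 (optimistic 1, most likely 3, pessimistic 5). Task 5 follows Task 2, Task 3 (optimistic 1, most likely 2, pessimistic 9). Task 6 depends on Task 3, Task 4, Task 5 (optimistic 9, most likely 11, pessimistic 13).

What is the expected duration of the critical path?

40 days

te_Task 1 = (10 + 4·13 + 16)/6 = 78/6 = 13
te_Task 2 = (6 + 4·12 + 24)/6 = 78/6 = 13
te_Task 3 = (10 + 4·11 + 12)/6 = 66/6 = 11
te_Task 4 = (1 + 4·3 + 5)/6 = 18/6 = 3
te_Task 5 = (1 + 4·2 + 9)/6 = 18/6 = 3
te_Task 6 = (9 + 4·11 + 13)/6 = 66/6 = 11

Forward pass:
ES_Task 1 = 0; EF_Task 1 = 13
ES_Task 2 = 13; EF_Task 2 = 13+13 = 26
ES_Task 3 = 13; EF_Task 3 = 13+11 = 24
ES_Task 4 = max(EF_Task 1=13, EF_Task 3=24) = 24; EF_Task 4 = 24+3 = 27
ES_Task 5 = max(EF_Task 2=26, EF_Task 3=24) = 26; EF_Task 5 = 26+3 = 29
ES_Task 6 = max(EF_Task 3=24, EF_Task 4=27, EF_Task 5=29) = 29; EF_Task 6 = 29+11 = 40
Expected project duration μ = 40 days. Critical path: Task 1 → Task 2 → Task 5 → Task 6.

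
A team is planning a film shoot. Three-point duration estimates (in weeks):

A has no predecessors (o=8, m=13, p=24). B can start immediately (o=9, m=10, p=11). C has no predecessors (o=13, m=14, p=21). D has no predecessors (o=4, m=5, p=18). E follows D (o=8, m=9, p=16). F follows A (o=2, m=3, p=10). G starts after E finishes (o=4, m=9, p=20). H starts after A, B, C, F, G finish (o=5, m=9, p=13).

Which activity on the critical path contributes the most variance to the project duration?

G

te_A = (8 + 4·13 + 24)/6 = 84/6 = 14; σ²_A = ((24−8)/6)² = 7.111
te_B = (9 + 4·10 + 11)/6 = 60/6 = 10; σ²_B = ((11−9)/6)² = 0.111
te_C = (13 + 4·14 + 21)/6 = 90/6 = 15; σ²_C = ((21−13)/6)² = 1.778
te_D = (4 + 4·5 + 18)/6 = 42/6 = 7; σ²_D = ((18−4)/6)² = 5.444
te_E = (8 + 4·9 + 16)/6 = 60/6 = 10; σ²_E = ((16−8)/6)² = 1.778
te_F = (2 + 4·3 + 10)/6 = 24/6 = 4; σ²_F = ((10−2)/6)² = 1.778
te_G = (4 + 4·9 + 20)/6 = 60/6 = 10; σ²_G = ((20−4)/6)² = 7.111
te_H = (5 + 4·9 + 13)/6 = 54/6 = 9; σ²_H = ((13−5)/6)² = 1.778

Forward pass:
ES_A = 0; EF_A = 14
ES_B = 0; EF_B = 10
ES_C = 0; EF_C = 15
ES_D = 0; EF_D = 7
ES_E = 7; EF_E = 7+10 = 17
ES_F = 14; EF_F = 14+4 = 18
ES_G = 17; EF_G = 17+10 = 27
ES_H = max(EF_A=14, EF_B=10, EF_C=15, EF_F=18, EF_G=27) = 27; EF_H = 27+9 = 36
Expected project duration μ = 36 weeks. Critical path: D → E → G → H.

Variances on critical path: σ²_D=5.444, σ²_E=1.778, σ²_G=7.111, σ²_H=1.778.
Largest is σ²_G = 7.111.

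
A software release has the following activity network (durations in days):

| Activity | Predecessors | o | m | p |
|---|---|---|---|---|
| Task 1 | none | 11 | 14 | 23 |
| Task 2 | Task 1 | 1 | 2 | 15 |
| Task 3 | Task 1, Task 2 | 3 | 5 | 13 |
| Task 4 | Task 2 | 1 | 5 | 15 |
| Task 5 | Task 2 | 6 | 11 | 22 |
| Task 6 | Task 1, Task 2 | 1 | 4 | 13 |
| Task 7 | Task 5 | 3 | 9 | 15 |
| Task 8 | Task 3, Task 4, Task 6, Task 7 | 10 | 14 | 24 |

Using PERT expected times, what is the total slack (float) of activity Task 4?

15 days

te_Task 1 = (11 + 4·14 + 23)/6 = 90/6 = 15
te_Task 2 = (1 + 4·2 + 15)/6 = 24/6 = 4
te_Task 3 = (3 + 4·5 + 13)/6 = 36/6 = 6
te_Task 4 = (1 + 4·5 + 15)/6 = 36/6 = 6
te_Task 5 = (6 + 4·11 + 22)/6 = 72/6 = 12
te_Task 6 = (1 + 4·4 + 13)/6 = 30/6 = 5
te_Task 7 = (3 + 4·9 + 15)/6 = 54/6 = 9
te_Task 8 = (10 + 4·14 + 24)/6 = 90/6 = 15

Forward pass:
ES_Task 1 = 0; EF_Task 1 = 15
ES_Task 2 = 15; EF_Task 2 = 15+4 = 19
ES_Task 3 = max(EF_Task 1=15, EF_Task 2=19) = 19; EF_Task 3 = 19+6 = 25
ES_Task 4 = 19; EF_Task 4 = 19+6 = 25
ES_Task 5 = 19; EF_Task 5 = 19+12 = 31
ES_Task 6 = max(EF_Task 1=15, EF_Task 2=19) = 19; EF_Task 6 = 19+5 = 24
ES_Task 7 = 31; EF_Task 7 = 31+9 = 40
ES_Task 8 = max(EF_Task 3=25, EF_Task 4=25, EF_Task 6=24, EF_Task 7=40) = 40; EF_Task 8 = 40+15 = 55
Expected project duration μ = 55 days. Critical path: Task 1 → Task 2 → Task 5 → Task 7 → Task 8.

Backward pass:
LF_Task 8 = 55; LS_Task 8 = 55−15 = 40
LF_Task 7 = LS_Task 8 = 40; LS_Task 7 = 40−9 = 31
LF_Task 6 = LS_Task 8 = 40; LS_Task 6 = 40−5 = 35
LF_Task 5 = LS_Task 7 = 31; LS_Task 5 = 31−12 = 19
LF_Task 4 = LS_Task 8 = 40; LS_Task 4 = 40−6 = 34
LF_Task 3 = LS_Task 8 = 40; LS_Task 3 = 40−6 = 34
LF_Task 2 = min(LS_Task 3=34, LS_Task 4=34, LS_Task 5=19, LS_Task 6=35) = 19; LS_Task 2 = 19−4 = 15
LF_Task 1 = min(LS_Task 2=15, LS_Task 3=34, LS_Task 6=35) = 15; LS_Task 1 = 15−15 = 0
Slack_Task 4 = LS_Task 4 − ES_Task 4 = 34 − 19 = 15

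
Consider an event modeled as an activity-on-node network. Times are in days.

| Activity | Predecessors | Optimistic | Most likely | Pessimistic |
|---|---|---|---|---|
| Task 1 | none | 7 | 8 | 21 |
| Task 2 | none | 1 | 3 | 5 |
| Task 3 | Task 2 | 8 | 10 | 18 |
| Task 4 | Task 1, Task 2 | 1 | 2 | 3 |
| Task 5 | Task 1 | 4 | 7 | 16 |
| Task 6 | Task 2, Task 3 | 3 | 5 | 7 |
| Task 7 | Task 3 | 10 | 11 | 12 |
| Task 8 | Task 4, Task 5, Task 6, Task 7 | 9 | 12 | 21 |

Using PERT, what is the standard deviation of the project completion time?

te_Task 1 = (7 + 4·8 + 21)/6 = 60/6 = 10; σ²_Task 1 = ((21−7)/6)² = 5.444
te_Task 2 = (1 + 4·3 + 5)/6 = 18/6 = 3; σ²_Task 2 = ((5−1)/6)² = 0.444
te_Task 3 = (8 + 4·10 + 18)/6 = 66/6 = 11; σ²_Task 3 = ((18−8)/6)² = 2.778
te_Task 4 = (1 + 4·2 + 3)/6 = 12/6 = 2; σ²_Task 4 = ((3−1)/6)² = 0.111
te_Task 5 = (4 + 4·7 + 16)/6 = 48/6 = 8; σ²_Task 5 = ((16−4)/6)² = 4.000
te_Task 6 = (3 + 4·5 + 7)/6 = 30/6 = 5; σ²_Task 6 = ((7−3)/6)² = 0.444
te_Task 7 = (10 + 4·11 + 12)/6 = 66/6 = 11; σ²_Task 7 = ((12−10)/6)² = 0.111
te_Task 8 = (9 + 4·12 + 21)/6 = 78/6 = 13; σ²_Task 8 = ((21−9)/6)² = 4.000

Forward pass:
ES_Task 1 = 0; EF_Task 1 = 10
ES_Task 2 = 0; EF_Task 2 = 3
ES_Task 3 = 3; EF_Task 3 = 3+11 = 14
ES_Task 4 = max(EF_Task 1=10, EF_Task 2=3) = 10; EF_Task 4 = 10+2 = 12
ES_Task 5 = 10; EF_Task 5 = 10+8 = 18
ES_Task 6 = max(EF_Task 2=3, EF_Task 3=14) = 14; EF_Task 6 = 14+5 = 19
ES_Task 7 = 14; EF_Task 7 = 14+11 = 25
ES_Task 8 = max(EF_Task 4=12, EF_Task 5=18, EF_Task 6=19, EF_Task 7=25) = 25; EF_Task 8 = 25+13 = 38
Expected project duration μ = 38 days. Critical path: Task 2 → Task 3 → Task 7 → Task 8.

Variance along critical path = 0.444 + 2.778 + 0.111 + 4.000 = 7.333
σ = √7.333 = 2.708 days

2.71 days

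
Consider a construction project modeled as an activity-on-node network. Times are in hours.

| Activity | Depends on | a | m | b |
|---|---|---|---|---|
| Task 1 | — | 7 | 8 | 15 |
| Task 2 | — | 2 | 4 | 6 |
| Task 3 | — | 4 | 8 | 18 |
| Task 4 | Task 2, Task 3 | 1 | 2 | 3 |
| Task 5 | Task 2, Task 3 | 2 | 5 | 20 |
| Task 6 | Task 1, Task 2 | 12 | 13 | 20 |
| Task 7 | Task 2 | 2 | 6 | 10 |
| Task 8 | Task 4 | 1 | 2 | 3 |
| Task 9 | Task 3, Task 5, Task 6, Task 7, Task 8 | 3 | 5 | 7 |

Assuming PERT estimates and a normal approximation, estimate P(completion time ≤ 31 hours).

0.933

te_Task 1 = (7 + 4·8 + 15)/6 = 54/6 = 9; σ²_Task 1 = ((15−7)/6)² = 1.778
te_Task 2 = (2 + 4·4 + 6)/6 = 24/6 = 4; σ²_Task 2 = ((6−2)/6)² = 0.444
te_Task 3 = (4 + 4·8 + 18)/6 = 54/6 = 9; σ²_Task 3 = ((18−4)/6)² = 5.444
te_Task 4 = (1 + 4·2 + 3)/6 = 12/6 = 2; σ²_Task 4 = ((3−1)/6)² = 0.111
te_Task 5 = (2 + 4·5 + 20)/6 = 42/6 = 7; σ²_Task 5 = ((20−2)/6)² = 9.000
te_Task 6 = (12 + 4·13 + 20)/6 = 84/6 = 14; σ²_Task 6 = ((20−12)/6)² = 1.778
te_Task 7 = (2 + 4·6 + 10)/6 = 36/6 = 6; σ²_Task 7 = ((10−2)/6)² = 1.778
te_Task 8 = (1 + 4·2 + 3)/6 = 12/6 = 2; σ²_Task 8 = ((3−1)/6)² = 0.111
te_Task 9 = (3 + 4·5 + 7)/6 = 30/6 = 5; σ²_Task 9 = ((7−3)/6)² = 0.444

Forward pass:
ES_Task 1 = 0; EF_Task 1 = 9
ES_Task 2 = 0; EF_Task 2 = 4
ES_Task 3 = 0; EF_Task 3 = 9
ES_Task 4 = max(EF_Task 2=4, EF_Task 3=9) = 9; EF_Task 4 = 9+2 = 11
ES_Task 5 = max(EF_Task 2=4, EF_Task 3=9) = 9; EF_Task 5 = 9+7 = 16
ES_Task 6 = max(EF_Task 1=9, EF_Task 2=4) = 9; EF_Task 6 = 9+14 = 23
ES_Task 7 = 4; EF_Task 7 = 4+6 = 10
ES_Task 8 = 11; EF_Task 8 = 11+2 = 13
ES_Task 9 = max(EF_Task 3=9, EF_Task 5=16, EF_Task 6=23, EF_Task 7=10, EF_Task 8=13) = 23; EF_Task 9 = 23+5 = 28
Expected project duration μ = 28 hours. Critical path: Task 1 → Task 6 → Task 9.

Variance along critical path = 1.778 + 1.778 + 0.444 = 4.000; σ = √4.000 = 2.000 hours.
Z = (31 − 28) / 2.000 = 1.500
P(T ≤ 31) = Φ(1.500) ≈ 0.933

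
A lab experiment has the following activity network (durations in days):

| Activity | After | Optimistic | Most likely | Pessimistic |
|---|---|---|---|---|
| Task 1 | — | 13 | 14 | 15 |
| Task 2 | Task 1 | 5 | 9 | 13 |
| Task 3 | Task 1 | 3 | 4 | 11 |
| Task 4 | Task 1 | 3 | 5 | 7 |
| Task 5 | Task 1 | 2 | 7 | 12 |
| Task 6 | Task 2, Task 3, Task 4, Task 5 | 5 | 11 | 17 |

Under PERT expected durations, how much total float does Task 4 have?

te_Task 1 = (13 + 4·14 + 15)/6 = 84/6 = 14
te_Task 2 = (5 + 4·9 + 13)/6 = 54/6 = 9
te_Task 3 = (3 + 4·4 + 11)/6 = 30/6 = 5
te_Task 4 = (3 + 4·5 + 7)/6 = 30/6 = 5
te_Task 5 = (2 + 4·7 + 12)/6 = 42/6 = 7
te_Task 6 = (5 + 4·11 + 17)/6 = 66/6 = 11

Forward pass:
ES_Task 1 = 0; EF_Task 1 = 14
ES_Task 2 = 14; EF_Task 2 = 14+9 = 23
ES_Task 3 = 14; EF_Task 3 = 14+5 = 19
ES_Task 4 = 14; EF_Task 4 = 14+5 = 19
ES_Task 5 = 14; EF_Task 5 = 14+7 = 21
ES_Task 6 = max(EF_Task 2=23, EF_Task 3=19, EF_Task 4=19, EF_Task 5=21) = 23; EF_Task 6 = 23+11 = 34
Expected project duration μ = 34 days. Critical path: Task 1 → Task 2 → Task 6.

Backward pass:
LF_Task 6 = 34; LS_Task 6 = 34−11 = 23
LF_Task 5 = LS_Task 6 = 23; LS_Task 5 = 23−7 = 16
LF_Task 4 = LS_Task 6 = 23; LS_Task 4 = 23−5 = 18
LF_Task 3 = LS_Task 6 = 23; LS_Task 3 = 23−5 = 18
LF_Task 2 = LS_Task 6 = 23; LS_Task 2 = 23−9 = 14
LF_Task 1 = min(LS_Task 2=14, LS_Task 3=18, LS_Task 4=18, LS_Task 5=16) = 14; LS_Task 1 = 14−14 = 0
Slack_Task 4 = LS_Task 4 − ES_Task 4 = 18 − 14 = 4

4 days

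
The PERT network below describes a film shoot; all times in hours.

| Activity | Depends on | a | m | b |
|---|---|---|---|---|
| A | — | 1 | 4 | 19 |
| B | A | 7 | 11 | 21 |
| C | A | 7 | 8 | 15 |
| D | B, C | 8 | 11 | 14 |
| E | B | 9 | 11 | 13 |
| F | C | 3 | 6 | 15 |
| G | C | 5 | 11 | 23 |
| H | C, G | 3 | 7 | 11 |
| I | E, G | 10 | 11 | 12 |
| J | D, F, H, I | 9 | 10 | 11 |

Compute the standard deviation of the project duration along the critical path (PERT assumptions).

te_A = (1 + 4·4 + 19)/6 = 36/6 = 6; σ²_A = ((19−1)/6)² = 9.000
te_B = (7 + 4·11 + 21)/6 = 72/6 = 12; σ²_B = ((21−7)/6)² = 5.444
te_C = (7 + 4·8 + 15)/6 = 54/6 = 9; σ²_C = ((15−7)/6)² = 1.778
te_D = (8 + 4·11 + 14)/6 = 66/6 = 11; σ²_D = ((14−8)/6)² = 1.000
te_E = (9 + 4·11 + 13)/6 = 66/6 = 11; σ²_E = ((13−9)/6)² = 0.444
te_F = (3 + 4·6 + 15)/6 = 42/6 = 7; σ²_F = ((15−3)/6)² = 4.000
te_G = (5 + 4·11 + 23)/6 = 72/6 = 12; σ²_G = ((23−5)/6)² = 9.000
te_H = (3 + 4·7 + 11)/6 = 42/6 = 7; σ²_H = ((11−3)/6)² = 1.778
te_I = (10 + 4·11 + 12)/6 = 66/6 = 11; σ²_I = ((12−10)/6)² = 0.111
te_J = (9 + 4·10 + 11)/6 = 60/6 = 10; σ²_J = ((11−9)/6)² = 0.111

Forward pass:
ES_A = 0; EF_A = 6
ES_B = 6; EF_B = 6+12 = 18
ES_C = 6; EF_C = 6+9 = 15
ES_D = max(EF_B=18, EF_C=15) = 18; EF_D = 18+11 = 29
ES_E = 18; EF_E = 18+11 = 29
ES_F = 15; EF_F = 15+7 = 22
ES_G = 15; EF_G = 15+12 = 27
ES_H = max(EF_C=15, EF_G=27) = 27; EF_H = 27+7 = 34
ES_I = max(EF_E=29, EF_G=27) = 29; EF_I = 29+11 = 40
ES_J = max(EF_D=29, EF_F=22, EF_H=34, EF_I=40) = 40; EF_J = 40+10 = 50
Expected project duration μ = 50 hours. Critical path: A → B → E → I → J.

Variance along critical path = 9.000 + 5.444 + 0.444 + 0.111 + 0.111 = 15.111
σ = √15.111 = 3.887 hours

3.89 hours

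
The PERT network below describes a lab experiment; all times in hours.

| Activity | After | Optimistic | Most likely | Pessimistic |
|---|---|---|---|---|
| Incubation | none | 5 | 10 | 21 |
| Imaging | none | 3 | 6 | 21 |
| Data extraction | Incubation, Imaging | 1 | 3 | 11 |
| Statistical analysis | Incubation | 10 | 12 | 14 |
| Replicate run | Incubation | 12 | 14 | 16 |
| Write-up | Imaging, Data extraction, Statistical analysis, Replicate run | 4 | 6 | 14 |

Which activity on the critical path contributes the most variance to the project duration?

te_Incubation = (5 + 4·10 + 21)/6 = 66/6 = 11; σ²_Incubation = ((21−5)/6)² = 7.111
te_Imaging = (3 + 4·6 + 21)/6 = 48/6 = 8; σ²_Imaging = ((21−3)/6)² = 9.000
te_Data extraction = (1 + 4·3 + 11)/6 = 24/6 = 4; σ²_Data extraction = ((11−1)/6)² = 2.778
te_Statistical analysis = (10 + 4·12 + 14)/6 = 72/6 = 12; σ²_Statistical analysis = ((14−10)/6)² = 0.444
te_Replicate run = (12 + 4·14 + 16)/6 = 84/6 = 14; σ²_Replicate run = ((16−12)/6)² = 0.444
te_Write-up = (4 + 4·6 + 14)/6 = 42/6 = 7; σ²_Write-up = ((14−4)/6)² = 2.778

Forward pass:
ES_Incubation = 0; EF_Incubation = 11
ES_Imaging = 0; EF_Imaging = 8
ES_Data extraction = max(EF_Incubation=11, EF_Imaging=8) = 11; EF_Data extraction = 11+4 = 15
ES_Statistical analysis = 11; EF_Statistical analysis = 11+12 = 23
ES_Replicate run = 11; EF_Replicate run = 11+14 = 25
ES_Write-up = max(EF_Imaging=8, EF_Data extraction=15, EF_Statistical analysis=23, EF_Replicate run=25) = 25; EF_Write-up = 25+7 = 32
Expected project duration μ = 32 hours. Critical path: Incubation → Replicate run → Write-up.

Variances on critical path: σ²_Incubation=7.111, σ²_Replicate run=0.444, σ²_Write-up=2.778.
Largest is σ²_Incubation = 7.111.

Incubation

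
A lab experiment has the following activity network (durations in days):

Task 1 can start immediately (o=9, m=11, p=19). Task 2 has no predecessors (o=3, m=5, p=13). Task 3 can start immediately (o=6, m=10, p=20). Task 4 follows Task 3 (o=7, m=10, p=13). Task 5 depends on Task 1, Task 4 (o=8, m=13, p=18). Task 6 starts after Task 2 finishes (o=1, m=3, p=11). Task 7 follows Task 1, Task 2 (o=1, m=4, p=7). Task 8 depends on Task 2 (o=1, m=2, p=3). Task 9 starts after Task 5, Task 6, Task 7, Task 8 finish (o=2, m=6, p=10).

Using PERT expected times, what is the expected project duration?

40 days

te_Task 1 = (9 + 4·11 + 19)/6 = 72/6 = 12
te_Task 2 = (3 + 4·5 + 13)/6 = 36/6 = 6
te_Task 3 = (6 + 4·10 + 20)/6 = 66/6 = 11
te_Task 4 = (7 + 4·10 + 13)/6 = 60/6 = 10
te_Task 5 = (8 + 4·13 + 18)/6 = 78/6 = 13
te_Task 6 = (1 + 4·3 + 11)/6 = 24/6 = 4
te_Task 7 = (1 + 4·4 + 7)/6 = 24/6 = 4
te_Task 8 = (1 + 4·2 + 3)/6 = 12/6 = 2
te_Task 9 = (2 + 4·6 + 10)/6 = 36/6 = 6

Forward pass:
ES_Task 1 = 0; EF_Task 1 = 12
ES_Task 2 = 0; EF_Task 2 = 6
ES_Task 3 = 0; EF_Task 3 = 11
ES_Task 4 = 11; EF_Task 4 = 11+10 = 21
ES_Task 5 = max(EF_Task 1=12, EF_Task 4=21) = 21; EF_Task 5 = 21+13 = 34
ES_Task 6 = 6; EF_Task 6 = 6+4 = 10
ES_Task 7 = max(EF_Task 1=12, EF_Task 2=6) = 12; EF_Task 7 = 12+4 = 16
ES_Task 8 = 6; EF_Task 8 = 6+2 = 8
ES_Task 9 = max(EF_Task 5=34, EF_Task 6=10, EF_Task 7=16, EF_Task 8=8) = 34; EF_Task 9 = 34+6 = 40
Expected project duration μ = 40 days. Critical path: Task 3 → Task 4 → Task 5 → Task 9.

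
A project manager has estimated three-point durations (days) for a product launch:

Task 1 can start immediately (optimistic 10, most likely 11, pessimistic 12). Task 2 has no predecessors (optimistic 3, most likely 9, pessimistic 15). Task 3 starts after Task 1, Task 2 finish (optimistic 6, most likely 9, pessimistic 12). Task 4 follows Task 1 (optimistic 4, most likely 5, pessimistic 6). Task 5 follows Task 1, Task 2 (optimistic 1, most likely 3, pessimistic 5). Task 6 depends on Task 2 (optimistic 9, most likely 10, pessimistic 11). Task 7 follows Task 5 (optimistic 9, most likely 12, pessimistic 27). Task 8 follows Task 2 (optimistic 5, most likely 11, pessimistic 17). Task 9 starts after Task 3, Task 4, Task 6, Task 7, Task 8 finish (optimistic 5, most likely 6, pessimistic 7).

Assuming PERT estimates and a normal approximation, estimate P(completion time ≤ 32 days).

te_Task 1 = (10 + 4·11 + 12)/6 = 66/6 = 11; σ²_Task 1 = ((12−10)/6)² = 0.111
te_Task 2 = (3 + 4·9 + 15)/6 = 54/6 = 9; σ²_Task 2 = ((15−3)/6)² = 4.000
te_Task 3 = (6 + 4·9 + 12)/6 = 54/6 = 9; σ²_Task 3 = ((12−6)/6)² = 1.000
te_Task 4 = (4 + 4·5 + 6)/6 = 30/6 = 5; σ²_Task 4 = ((6−4)/6)² = 0.111
te_Task 5 = (1 + 4·3 + 5)/6 = 18/6 = 3; σ²_Task 5 = ((5−1)/6)² = 0.444
te_Task 6 = (9 + 4·10 + 11)/6 = 60/6 = 10; σ²_Task 6 = ((11−9)/6)² = 0.111
te_Task 7 = (9 + 4·12 + 27)/6 = 84/6 = 14; σ²_Task 7 = ((27−9)/6)² = 9.000
te_Task 8 = (5 + 4·11 + 17)/6 = 66/6 = 11; σ²_Task 8 = ((17−5)/6)² = 4.000
te_Task 9 = (5 + 4·6 + 7)/6 = 36/6 = 6; σ²_Task 9 = ((7−5)/6)² = 0.111

Forward pass:
ES_Task 1 = 0; EF_Task 1 = 11
ES_Task 2 = 0; EF_Task 2 = 9
ES_Task 3 = max(EF_Task 1=11, EF_Task 2=9) = 11; EF_Task 3 = 11+9 = 20
ES_Task 4 = 11; EF_Task 4 = 11+5 = 16
ES_Task 5 = max(EF_Task 1=11, EF_Task 2=9) = 11; EF_Task 5 = 11+3 = 14
ES_Task 6 = 9; EF_Task 6 = 9+10 = 19
ES_Task 7 = 14; EF_Task 7 = 14+14 = 28
ES_Task 8 = 9; EF_Task 8 = 9+11 = 20
ES_Task 9 = max(EF_Task 3=20, EF_Task 4=16, EF_Task 6=19, EF_Task 7=28, EF_Task 8=20) = 28; EF_Task 9 = 28+6 = 34
Expected project duration μ = 34 days. Critical path: Task 1 → Task 5 → Task 7 → Task 9.

Variance along critical path = 0.111 + 0.444 + 9.000 + 0.111 = 9.667; σ = √9.667 = 3.109 days.
Z = (32 − 34) / 3.109 = -0.643
P(T ≤ 32) = Φ(-0.643) ≈ 0.260

0.260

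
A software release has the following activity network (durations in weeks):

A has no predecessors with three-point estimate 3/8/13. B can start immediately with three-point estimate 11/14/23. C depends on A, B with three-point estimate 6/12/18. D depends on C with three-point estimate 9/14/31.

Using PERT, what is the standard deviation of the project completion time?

te_A = (3 + 4·8 + 13)/6 = 48/6 = 8; σ²_A = ((13−3)/6)² = 2.778
te_B = (11 + 4·14 + 23)/6 = 90/6 = 15; σ²_B = ((23−11)/6)² = 4.000
te_C = (6 + 4·12 + 18)/6 = 72/6 = 12; σ²_C = ((18−6)/6)² = 4.000
te_D = (9 + 4·14 + 31)/6 = 96/6 = 16; σ²_D = ((31−9)/6)² = 13.444

Forward pass:
ES_A = 0; EF_A = 8
ES_B = 0; EF_B = 15
ES_C = max(EF_A=8, EF_B=15) = 15; EF_C = 15+12 = 27
ES_D = 27; EF_D = 27+16 = 43
Expected project duration μ = 43 weeks. Critical path: B → C → D.

Variance along critical path = 4.000 + 4.000 + 13.444 = 21.444
σ = √21.444 = 4.631 weeks

4.63 weeks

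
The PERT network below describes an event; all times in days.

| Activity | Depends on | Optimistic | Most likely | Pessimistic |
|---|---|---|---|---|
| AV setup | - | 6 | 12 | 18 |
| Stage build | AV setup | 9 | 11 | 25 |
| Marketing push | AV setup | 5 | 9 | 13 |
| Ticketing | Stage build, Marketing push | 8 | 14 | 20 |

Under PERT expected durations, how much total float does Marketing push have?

4 days

te_AV setup = (6 + 4·12 + 18)/6 = 72/6 = 12
te_Stage build = (9 + 4·11 + 25)/6 = 78/6 = 13
te_Marketing push = (5 + 4·9 + 13)/6 = 54/6 = 9
te_Ticketing = (8 + 4·14 + 20)/6 = 84/6 = 14

Forward pass:
ES_AV setup = 0; EF_AV setup = 12
ES_Stage build = 12; EF_Stage build = 12+13 = 25
ES_Marketing push = 12; EF_Marketing push = 12+9 = 21
ES_Ticketing = max(EF_Stage build=25, EF_Marketing push=21) = 25; EF_Ticketing = 25+14 = 39
Expected project duration μ = 39 days. Critical path: AV setup → Stage build → Ticketing.

Backward pass:
LF_Ticketing = 39; LS_Ticketing = 39−14 = 25
LF_Marketing push = LS_Ticketing = 25; LS_Marketing push = 25−9 = 16
LF_Stage build = LS_Ticketing = 25; LS_Stage build = 25−13 = 12
LF_AV setup = min(LS_Stage build=12, LS_Marketing push=16) = 12; LS_AV setup = 12−12 = 0
Slack_Marketing push = LS_Marketing push − ES_Marketing push = 16 − 12 = 4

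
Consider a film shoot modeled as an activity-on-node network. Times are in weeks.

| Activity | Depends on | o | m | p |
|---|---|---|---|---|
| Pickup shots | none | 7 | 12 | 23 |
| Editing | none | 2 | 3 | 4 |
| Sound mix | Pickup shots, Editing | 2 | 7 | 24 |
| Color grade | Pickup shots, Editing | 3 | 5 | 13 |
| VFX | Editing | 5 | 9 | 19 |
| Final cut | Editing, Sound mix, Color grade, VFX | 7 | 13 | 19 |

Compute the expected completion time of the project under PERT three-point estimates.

te_Pickup shots = (7 + 4·12 + 23)/6 = 78/6 = 13
te_Editing = (2 + 4·3 + 4)/6 = 18/6 = 3
te_Sound mix = (2 + 4·7 + 24)/6 = 54/6 = 9
te_Color grade = (3 + 4·5 + 13)/6 = 36/6 = 6
te_VFX = (5 + 4·9 + 19)/6 = 60/6 = 10
te_Final cut = (7 + 4·13 + 19)/6 = 78/6 = 13

Forward pass:
ES_Pickup shots = 0; EF_Pickup shots = 13
ES_Editing = 0; EF_Editing = 3
ES_Sound mix = max(EF_Pickup shots=13, EF_Editing=3) = 13; EF_Sound mix = 13+9 = 22
ES_Color grade = max(EF_Pickup shots=13, EF_Editing=3) = 13; EF_Color grade = 13+6 = 19
ES_VFX = 3; EF_VFX = 3+10 = 13
ES_Final cut = max(EF_Editing=3, EF_Sound mix=22, EF_Color grade=19, EF_VFX=13) = 22; EF_Final cut = 22+13 = 35
Expected project duration μ = 35 weeks. Critical path: Pickup shots → Sound mix → Final cut.

35 weeks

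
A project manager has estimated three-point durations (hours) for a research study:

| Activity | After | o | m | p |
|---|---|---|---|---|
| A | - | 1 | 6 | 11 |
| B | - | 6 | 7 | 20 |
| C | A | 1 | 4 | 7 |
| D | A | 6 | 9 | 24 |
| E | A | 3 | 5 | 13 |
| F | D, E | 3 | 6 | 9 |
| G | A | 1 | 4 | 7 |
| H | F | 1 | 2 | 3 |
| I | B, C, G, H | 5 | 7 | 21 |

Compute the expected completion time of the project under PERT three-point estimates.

te_A = (1 + 4·6 + 11)/6 = 36/6 = 6
te_B = (6 + 4·7 + 20)/6 = 54/6 = 9
te_C = (1 + 4·4 + 7)/6 = 24/6 = 4
te_D = (6 + 4·9 + 24)/6 = 66/6 = 11
te_E = (3 + 4·5 + 13)/6 = 36/6 = 6
te_F = (3 + 4·6 + 9)/6 = 36/6 = 6
te_G = (1 + 4·4 + 7)/6 = 24/6 = 4
te_H = (1 + 4·2 + 3)/6 = 12/6 = 2
te_I = (5 + 4·7 + 21)/6 = 54/6 = 9

Forward pass:
ES_A = 0; EF_A = 6
ES_B = 0; EF_B = 9
ES_C = 6; EF_C = 6+4 = 10
ES_D = 6; EF_D = 6+11 = 17
ES_E = 6; EF_E = 6+6 = 12
ES_F = max(EF_D=17, EF_E=12) = 17; EF_F = 17+6 = 23
ES_G = 6; EF_G = 6+4 = 10
ES_H = 23; EF_H = 23+2 = 25
ES_I = max(EF_B=9, EF_C=10, EF_G=10, EF_H=25) = 25; EF_I = 25+9 = 34
Expected project duration μ = 34 hours. Critical path: A → D → F → H → I.

34 hours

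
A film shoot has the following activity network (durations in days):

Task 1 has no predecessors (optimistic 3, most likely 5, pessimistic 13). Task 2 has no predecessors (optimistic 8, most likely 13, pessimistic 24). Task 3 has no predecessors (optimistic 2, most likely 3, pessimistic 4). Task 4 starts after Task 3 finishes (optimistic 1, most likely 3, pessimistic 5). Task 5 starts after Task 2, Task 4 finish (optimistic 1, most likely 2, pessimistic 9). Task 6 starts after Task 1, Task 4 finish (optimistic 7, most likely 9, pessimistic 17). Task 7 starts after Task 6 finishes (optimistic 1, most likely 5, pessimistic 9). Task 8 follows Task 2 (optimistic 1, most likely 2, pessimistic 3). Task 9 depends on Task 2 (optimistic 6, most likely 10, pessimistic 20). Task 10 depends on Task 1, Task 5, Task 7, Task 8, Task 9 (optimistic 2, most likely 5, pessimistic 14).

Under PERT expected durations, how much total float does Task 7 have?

te_Task 1 = (3 + 4·5 + 13)/6 = 36/6 = 6
te_Task 2 = (8 + 4·13 + 24)/6 = 84/6 = 14
te_Task 3 = (2 + 4·3 + 4)/6 = 18/6 = 3
te_Task 4 = (1 + 4·3 + 5)/6 = 18/6 = 3
te_Task 5 = (1 + 4·2 + 9)/6 = 18/6 = 3
te_Task 6 = (7 + 4·9 + 17)/6 = 60/6 = 10
te_Task 7 = (1 + 4·5 + 9)/6 = 30/6 = 5
te_Task 8 = (1 + 4·2 + 3)/6 = 12/6 = 2
te_Task 9 = (6 + 4·10 + 20)/6 = 66/6 = 11
te_Task 10 = (2 + 4·5 + 14)/6 = 36/6 = 6

Forward pass:
ES_Task 1 = 0; EF_Task 1 = 6
ES_Task 2 = 0; EF_Task 2 = 14
ES_Task 3 = 0; EF_Task 3 = 3
ES_Task 4 = 3; EF_Task 4 = 3+3 = 6
ES_Task 5 = max(EF_Task 2=14, EF_Task 4=6) = 14; EF_Task 5 = 14+3 = 17
ES_Task 6 = max(EF_Task 1=6, EF_Task 4=6) = 6; EF_Task 6 = 6+10 = 16
ES_Task 7 = 16; EF_Task 7 = 16+5 = 21
ES_Task 8 = 14; EF_Task 8 = 14+2 = 16
ES_Task 9 = 14; EF_Task 9 = 14+11 = 25
ES_Task 10 = max(EF_Task 1=6, EF_Task 5=17, EF_Task 7=21, EF_Task 8=16, EF_Task 9=25) = 25; EF_Task 10 = 25+6 = 31
Expected project duration μ = 31 days. Critical path: Task 2 → Task 9 → Task 10.

Backward pass:
LF_Task 10 = 31; LS_Task 10 = 31−6 = 25
LF_Task 9 = LS_Task 10 = 25; LS_Task 9 = 25−11 = 14
LF_Task 8 = LS_Task 10 = 25; LS_Task 8 = 25−2 = 23
LF_Task 7 = LS_Task 10 = 25; LS_Task 7 = 25−5 = 20
LF_Task 6 = LS_Task 7 = 20; LS_Task 6 = 20−10 = 10
LF_Task 5 = LS_Task 10 = 25; LS_Task 5 = 25−3 = 22
LF_Task 4 = min(LS_Task 5=22, LS_Task 6=10) = 10; LS_Task 4 = 10−3 = 7
LF_Task 3 = LS_Task 4 = 7; LS_Task 3 = 7−3 = 4
LF_Task 2 = min(LS_Task 5=22, LS_Task 8=23, LS_Task 9=14) = 14; LS_Task 2 = 14−14 = 0
LF_Task 1 = min(LS_Task 6=10, LS_Task 10=25) = 10; LS_Task 1 = 10−6 = 4
Slack_Task 7 = LS_Task 7 − ES_Task 7 = 20 − 16 = 4

4 days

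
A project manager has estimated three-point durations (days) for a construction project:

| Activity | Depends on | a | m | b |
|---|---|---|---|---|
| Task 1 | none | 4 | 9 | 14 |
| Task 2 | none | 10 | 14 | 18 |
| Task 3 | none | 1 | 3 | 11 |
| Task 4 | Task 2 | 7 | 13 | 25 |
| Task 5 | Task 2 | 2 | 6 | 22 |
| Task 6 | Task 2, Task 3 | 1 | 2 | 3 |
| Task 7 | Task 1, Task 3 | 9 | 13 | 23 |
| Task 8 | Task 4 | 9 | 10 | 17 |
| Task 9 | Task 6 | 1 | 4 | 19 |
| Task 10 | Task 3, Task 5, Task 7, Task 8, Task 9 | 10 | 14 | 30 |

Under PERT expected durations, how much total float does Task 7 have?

te_Task 1 = (4 + 4·9 + 14)/6 = 54/6 = 9
te_Task 2 = (10 + 4·14 + 18)/6 = 84/6 = 14
te_Task 3 = (1 + 4·3 + 11)/6 = 24/6 = 4
te_Task 4 = (7 + 4·13 + 25)/6 = 84/6 = 14
te_Task 5 = (2 + 4·6 + 22)/6 = 48/6 = 8
te_Task 6 = (1 + 4·2 + 3)/6 = 12/6 = 2
te_Task 7 = (9 + 4·13 + 23)/6 = 84/6 = 14
te_Task 8 = (9 + 4·10 + 17)/6 = 66/6 = 11
te_Task 9 = (1 + 4·4 + 19)/6 = 36/6 = 6
te_Task 10 = (10 + 4·14 + 30)/6 = 96/6 = 16

Forward pass:
ES_Task 1 = 0; EF_Task 1 = 9
ES_Task 2 = 0; EF_Task 2 = 14
ES_Task 3 = 0; EF_Task 3 = 4
ES_Task 4 = 14; EF_Task 4 = 14+14 = 28
ES_Task 5 = 14; EF_Task 5 = 14+8 = 22
ES_Task 6 = max(EF_Task 2=14, EF_Task 3=4) = 14; EF_Task 6 = 14+2 = 16
ES_Task 7 = max(EF_Task 1=9, EF_Task 3=4) = 9; EF_Task 7 = 9+14 = 23
ES_Task 8 = 28; EF_Task 8 = 28+11 = 39
ES_Task 9 = 16; EF_Task 9 = 16+6 = 22
ES_Task 10 = max(EF_Task 3=4, EF_Task 5=22, EF_Task 7=23, EF_Task 8=39, EF_Task 9=22) = 39; EF_Task 10 = 39+16 = 55
Expected project duration μ = 55 days. Critical path: Task 2 → Task 4 → Task 8 → Task 10.

Backward pass:
LF_Task 10 = 55; LS_Task 10 = 55−16 = 39
LF_Task 9 = LS_Task 10 = 39; LS_Task 9 = 39−6 = 33
LF_Task 8 = LS_Task 10 = 39; LS_Task 8 = 39−11 = 28
LF_Task 7 = LS_Task 10 = 39; LS_Task 7 = 39−14 = 25
LF_Task 6 = LS_Task 9 = 33; LS_Task 6 = 33−2 = 31
LF_Task 5 = LS_Task 10 = 39; LS_Task 5 = 39−8 = 31
LF_Task 4 = LS_Task 8 = 28; LS_Task 4 = 28−14 = 14
LF_Task 3 = min(LS_Task 6=31, LS_Task 7=25, LS_Task 10=39) = 25; LS_Task 3 = 25−4 = 21
LF_Task 2 = min(LS_Task 4=14, LS_Task 5=31, LS_Task 6=31) = 14; LS_Task 2 = 14−14 = 0
LF_Task 1 = LS_Task 7 = 25; LS_Task 1 = 25−9 = 16
Slack_Task 7 = LS_Task 7 − ES_Task 7 = 25 − 9 = 16

16 days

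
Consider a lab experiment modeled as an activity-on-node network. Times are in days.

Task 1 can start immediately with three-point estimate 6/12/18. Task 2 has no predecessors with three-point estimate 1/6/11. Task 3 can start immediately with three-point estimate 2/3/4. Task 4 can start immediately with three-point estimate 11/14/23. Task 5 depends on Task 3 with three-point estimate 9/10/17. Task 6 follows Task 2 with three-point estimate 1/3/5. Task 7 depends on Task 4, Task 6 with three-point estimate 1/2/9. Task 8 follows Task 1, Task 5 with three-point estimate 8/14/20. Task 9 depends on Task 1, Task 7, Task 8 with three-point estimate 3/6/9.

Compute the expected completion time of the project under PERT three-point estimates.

34 days

te_Task 1 = (6 + 4·12 + 18)/6 = 72/6 = 12
te_Task 2 = (1 + 4·6 + 11)/6 = 36/6 = 6
te_Task 3 = (2 + 4·3 + 4)/6 = 18/6 = 3
te_Task 4 = (11 + 4·14 + 23)/6 = 90/6 = 15
te_Task 5 = (9 + 4·10 + 17)/6 = 66/6 = 11
te_Task 6 = (1 + 4·3 + 5)/6 = 18/6 = 3
te_Task 7 = (1 + 4·2 + 9)/6 = 18/6 = 3
te_Task 8 = (8 + 4·14 + 20)/6 = 84/6 = 14
te_Task 9 = (3 + 4·6 + 9)/6 = 36/6 = 6

Forward pass:
ES_Task 1 = 0; EF_Task 1 = 12
ES_Task 2 = 0; EF_Task 2 = 6
ES_Task 3 = 0; EF_Task 3 = 3
ES_Task 4 = 0; EF_Task 4 = 15
ES_Task 5 = 3; EF_Task 5 = 3+11 = 14
ES_Task 6 = 6; EF_Task 6 = 6+3 = 9
ES_Task 7 = max(EF_Task 4=15, EF_Task 6=9) = 15; EF_Task 7 = 15+3 = 18
ES_Task 8 = max(EF_Task 1=12, EF_Task 5=14) = 14; EF_Task 8 = 14+14 = 28
ES_Task 9 = max(EF_Task 1=12, EF_Task 7=18, EF_Task 8=28) = 28; EF_Task 9 = 28+6 = 34
Expected project duration μ = 34 days. Critical path: Task 3 → Task 5 → Task 8 → Task 9.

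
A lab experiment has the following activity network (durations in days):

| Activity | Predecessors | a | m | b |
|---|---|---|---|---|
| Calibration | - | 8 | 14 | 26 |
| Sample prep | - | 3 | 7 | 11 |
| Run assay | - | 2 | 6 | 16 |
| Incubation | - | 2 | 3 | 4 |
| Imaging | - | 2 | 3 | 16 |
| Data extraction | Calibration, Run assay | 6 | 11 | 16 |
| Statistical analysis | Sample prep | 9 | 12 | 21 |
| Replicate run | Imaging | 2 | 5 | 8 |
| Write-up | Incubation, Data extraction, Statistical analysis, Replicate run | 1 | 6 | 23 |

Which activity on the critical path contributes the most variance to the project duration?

te_Calibration = (8 + 4·14 + 26)/6 = 90/6 = 15; σ²_Calibration = ((26−8)/6)² = 9.000
te_Sample prep = (3 + 4·7 + 11)/6 = 42/6 = 7; σ²_Sample prep = ((11−3)/6)² = 1.778
te_Run assay = (2 + 4·6 + 16)/6 = 42/6 = 7; σ²_Run assay = ((16−2)/6)² = 5.444
te_Incubation = (2 + 4·3 + 4)/6 = 18/6 = 3; σ²_Incubation = ((4−2)/6)² = 0.111
te_Imaging = (2 + 4·3 + 16)/6 = 30/6 = 5; σ²_Imaging = ((16−2)/6)² = 5.444
te_Data extraction = (6 + 4·11 + 16)/6 = 66/6 = 11; σ²_Data extraction = ((16−6)/6)² = 2.778
te_Statistical analysis = (9 + 4·12 + 21)/6 = 78/6 = 13; σ²_Statistical analysis = ((21−9)/6)² = 4.000
te_Replicate run = (2 + 4·5 + 8)/6 = 30/6 = 5; σ²_Replicate run = ((8−2)/6)² = 1.000
te_Write-up = (1 + 4·6 + 23)/6 = 48/6 = 8; σ²_Write-up = ((23−1)/6)² = 13.444

Forward pass:
ES_Calibration = 0; EF_Calibration = 15
ES_Sample prep = 0; EF_Sample prep = 7
ES_Run assay = 0; EF_Run assay = 7
ES_Incubation = 0; EF_Incubation = 3
ES_Imaging = 0; EF_Imaging = 5
ES_Data extraction = max(EF_Calibration=15, EF_Run assay=7) = 15; EF_Data extraction = 15+11 = 26
ES_Statistical analysis = 7; EF_Statistical analysis = 7+13 = 20
ES_Replicate run = 5; EF_Replicate run = 5+5 = 10
ES_Write-up = max(EF_Incubation=3, EF_Data extraction=26, EF_Statistical analysis=20, EF_Replicate run=10) = 26; EF_Write-up = 26+8 = 34
Expected project duration μ = 34 days. Critical path: Calibration → Data extraction → Write-up.

Variances on critical path: σ²_Calibration=9.000, σ²_Data extraction=2.778, σ²_Write-up=13.444.
Largest is σ²_Write-up = 13.444.

Write-up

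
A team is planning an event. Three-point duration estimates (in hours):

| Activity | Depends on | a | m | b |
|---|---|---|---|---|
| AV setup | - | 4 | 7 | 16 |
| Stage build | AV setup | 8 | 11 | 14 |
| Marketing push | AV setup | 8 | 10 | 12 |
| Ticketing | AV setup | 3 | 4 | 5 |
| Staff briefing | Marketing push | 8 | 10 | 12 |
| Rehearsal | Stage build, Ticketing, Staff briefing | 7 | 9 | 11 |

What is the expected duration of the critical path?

37 hours

te_AV setup = (4 + 4·7 + 16)/6 = 48/6 = 8
te_Stage build = (8 + 4·11 + 14)/6 = 66/6 = 11
te_Marketing push = (8 + 4·10 + 12)/6 = 60/6 = 10
te_Ticketing = (3 + 4·4 + 5)/6 = 24/6 = 4
te_Staff briefing = (8 + 4·10 + 12)/6 = 60/6 = 10
te_Rehearsal = (7 + 4·9 + 11)/6 = 54/6 = 9

Forward pass:
ES_AV setup = 0; EF_AV setup = 8
ES_Stage build = 8; EF_Stage build = 8+11 = 19
ES_Marketing push = 8; EF_Marketing push = 8+10 = 18
ES_Ticketing = 8; EF_Ticketing = 8+4 = 12
ES_Staff briefing = 18; EF_Staff briefing = 18+10 = 28
ES_Rehearsal = max(EF_Stage build=19, EF_Ticketing=12, EF_Staff briefing=28) = 28; EF_Rehearsal = 28+9 = 37
Expected project duration μ = 37 hours. Critical path: AV setup → Marketing push → Staff briefing → Rehearsal.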